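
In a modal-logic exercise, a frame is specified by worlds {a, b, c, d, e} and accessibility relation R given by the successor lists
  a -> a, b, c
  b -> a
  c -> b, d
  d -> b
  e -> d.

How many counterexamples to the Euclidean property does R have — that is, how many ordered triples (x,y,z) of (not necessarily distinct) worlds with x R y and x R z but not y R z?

9

Enumerating: (a,b,b), (a,b,c), (a,c,a), (a,c,c), (c,b,b), (c,b,d), (c,d,d), (d,b,b), (e,d,d).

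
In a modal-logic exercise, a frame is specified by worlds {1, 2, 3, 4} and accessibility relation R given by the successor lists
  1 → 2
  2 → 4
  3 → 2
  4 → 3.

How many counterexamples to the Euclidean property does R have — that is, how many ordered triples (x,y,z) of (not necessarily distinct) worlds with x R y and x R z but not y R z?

4

Enumerating: (1,2,2), (2,4,4), (3,2,2), (4,3,3).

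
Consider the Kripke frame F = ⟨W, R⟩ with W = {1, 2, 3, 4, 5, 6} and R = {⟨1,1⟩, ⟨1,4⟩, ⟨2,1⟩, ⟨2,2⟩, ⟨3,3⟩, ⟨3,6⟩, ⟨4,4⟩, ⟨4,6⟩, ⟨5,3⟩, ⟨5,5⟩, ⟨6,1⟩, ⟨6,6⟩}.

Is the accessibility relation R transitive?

No

Transitive: no — 1 R 4 and 4 R 6, but not 1 R 6.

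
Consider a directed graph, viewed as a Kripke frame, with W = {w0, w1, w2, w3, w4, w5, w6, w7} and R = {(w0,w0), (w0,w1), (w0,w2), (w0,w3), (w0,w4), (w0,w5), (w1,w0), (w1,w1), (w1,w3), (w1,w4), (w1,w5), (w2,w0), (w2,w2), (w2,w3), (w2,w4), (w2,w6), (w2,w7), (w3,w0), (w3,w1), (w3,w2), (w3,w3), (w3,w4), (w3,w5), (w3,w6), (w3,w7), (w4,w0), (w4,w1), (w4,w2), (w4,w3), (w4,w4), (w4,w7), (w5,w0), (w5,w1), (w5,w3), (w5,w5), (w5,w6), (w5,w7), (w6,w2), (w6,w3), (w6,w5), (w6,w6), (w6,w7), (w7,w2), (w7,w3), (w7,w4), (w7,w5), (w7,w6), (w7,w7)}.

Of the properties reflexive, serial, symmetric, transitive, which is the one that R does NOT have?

transitive

Reflexive: yes — every world is R-related to itself.
Serial: yes — every world has a successor (e.g. w0 R w0).
Symmetric: yes — every pair in R has its reverse in R.
Transitive: no — w0 R w2 and w2 R w6, but not w0 R w6.
Only transitive fails.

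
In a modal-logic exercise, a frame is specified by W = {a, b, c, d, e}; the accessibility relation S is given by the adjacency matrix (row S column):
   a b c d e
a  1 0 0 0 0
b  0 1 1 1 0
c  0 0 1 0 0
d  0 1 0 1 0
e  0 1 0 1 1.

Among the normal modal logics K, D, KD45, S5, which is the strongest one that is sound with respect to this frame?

Serial (axiom D): yes — every world has a successor (e.g. a S a).
Euclidean (axiom 5): no — b S c and b S d, but not c S d.
Transitive (axiom 4): no — d S b and b S c, but not d S c.
Reflexive (axiom T): yes — every world is S-related to itself.
So F validates K, D; KD45 would additionally require S to be Euclidean and transitive. The strongest is D.

D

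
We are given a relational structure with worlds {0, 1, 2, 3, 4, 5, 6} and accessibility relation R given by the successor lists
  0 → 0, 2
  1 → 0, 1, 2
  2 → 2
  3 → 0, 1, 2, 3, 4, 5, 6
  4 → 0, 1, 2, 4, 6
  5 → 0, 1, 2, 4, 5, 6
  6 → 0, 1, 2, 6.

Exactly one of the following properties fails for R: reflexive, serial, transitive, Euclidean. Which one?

Euclidean

Reflexive: yes — every world is R-related to itself.
Serial: yes — every world has a successor (e.g. 0 R 0).
Transitive: yes — every two-step R-path is closed by a direct edge.
Euclidean: no — 1 R 2 and 1 R 0, but not 2 R 0.
Only Euclidean fails.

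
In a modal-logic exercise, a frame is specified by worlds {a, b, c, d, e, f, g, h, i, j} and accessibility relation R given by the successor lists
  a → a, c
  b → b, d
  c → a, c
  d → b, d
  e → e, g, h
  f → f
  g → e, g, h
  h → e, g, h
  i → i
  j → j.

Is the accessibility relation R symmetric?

Symmetric: yes — every pair in R has its reverse in R.

Yes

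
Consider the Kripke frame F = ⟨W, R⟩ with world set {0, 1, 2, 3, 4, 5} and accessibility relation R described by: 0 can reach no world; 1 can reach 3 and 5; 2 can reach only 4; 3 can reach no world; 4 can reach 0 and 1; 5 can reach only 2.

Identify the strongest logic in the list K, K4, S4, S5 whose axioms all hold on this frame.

K

Transitive (axiom 4): no — 1 R 5 and 5 R 2, but not 1 R 2.
Reflexive (axiom T): no — 0 is not related to itself.
Euclidean (axiom 5): no — 1 R 3 and 1 R 5, but not 3 R 5.
So F validates K; K4 would additionally require R to be transitive. The strongest is K.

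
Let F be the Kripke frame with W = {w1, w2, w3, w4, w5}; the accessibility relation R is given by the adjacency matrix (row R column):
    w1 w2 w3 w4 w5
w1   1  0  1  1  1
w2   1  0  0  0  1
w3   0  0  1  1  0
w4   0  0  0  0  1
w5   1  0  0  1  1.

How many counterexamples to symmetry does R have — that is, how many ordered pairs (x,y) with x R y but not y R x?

5

Enumerating: (w1,w3), (w1,w4), (w2,w1), (w2,w5), (w3,w4).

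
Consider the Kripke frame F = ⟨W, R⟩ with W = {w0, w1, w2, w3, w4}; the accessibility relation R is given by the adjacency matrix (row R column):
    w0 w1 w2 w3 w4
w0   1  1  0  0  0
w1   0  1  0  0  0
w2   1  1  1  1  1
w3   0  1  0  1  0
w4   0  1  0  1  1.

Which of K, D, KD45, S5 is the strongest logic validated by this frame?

D

Serial (axiom D): yes — every world has a successor (e.g. w0 R w0).
Euclidean (axiom 5): no — w2 R w0 and w2 R w3, but not w0 R w3.
Transitive (axiom 4): yes — every two-step R-path is closed by a direct edge.
Reflexive (axiom T): yes — every world is R-related to itself.
So F validates K, D; KD45 would additionally require R to be Euclidean. The strongest is D.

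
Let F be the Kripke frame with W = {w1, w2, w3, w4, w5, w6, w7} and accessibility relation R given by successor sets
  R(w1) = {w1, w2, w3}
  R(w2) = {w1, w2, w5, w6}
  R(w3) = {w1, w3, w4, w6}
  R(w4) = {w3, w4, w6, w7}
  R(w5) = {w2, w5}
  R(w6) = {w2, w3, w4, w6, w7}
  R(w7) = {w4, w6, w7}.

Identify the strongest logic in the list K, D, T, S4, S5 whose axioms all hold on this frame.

T

Serial (axiom D): yes — every world has a successor (e.g. w1 R w1).
Reflexive (axiom T): yes — every world is R-related to itself.
Transitive (axiom 4): no — w1 R w2 and w2 R w5, but not w1 R w5.
Euclidean (axiom 5): no — w1 R w2 and w1 R w3, but not w2 R w3.
So F validates K, D, T; S4 would additionally require R to be transitive. The strongest is T.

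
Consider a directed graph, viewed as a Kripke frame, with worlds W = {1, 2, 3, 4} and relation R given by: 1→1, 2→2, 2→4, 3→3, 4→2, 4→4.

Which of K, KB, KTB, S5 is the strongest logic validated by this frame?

S5

Symmetric (axiom B): yes — every pair in R has its reverse in R.
Reflexive (axiom T): yes — every world is R-related to itself.
Euclidean (axiom 5): yes — any two successors of a common world are R-related.
So F validates K, KB, KTB, S5. The strongest is S5.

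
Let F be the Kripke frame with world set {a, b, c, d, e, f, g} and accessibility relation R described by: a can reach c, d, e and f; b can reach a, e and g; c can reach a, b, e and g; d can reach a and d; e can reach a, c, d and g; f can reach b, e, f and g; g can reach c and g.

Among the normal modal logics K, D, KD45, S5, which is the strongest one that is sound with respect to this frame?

D

Serial (axiom D): yes — every world has a successor (e.g. a R c).
Euclidean (axiom 5): no — a R c and a R d, but not c R d.
Transitive (axiom 4): no — a R c and c R b, but not a R b.
Reflexive (axiom T): no — a is not related to itself.
So F validates K, D; KD45 would additionally require R to be Euclidean and transitive. The strongest is D.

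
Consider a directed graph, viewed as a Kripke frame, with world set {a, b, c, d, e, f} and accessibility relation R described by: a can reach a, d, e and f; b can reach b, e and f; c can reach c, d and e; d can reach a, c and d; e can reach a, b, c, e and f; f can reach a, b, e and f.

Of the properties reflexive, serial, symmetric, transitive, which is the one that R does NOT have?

transitive

Reflexive: yes — every world is R-related to itself.
Serial: yes — every world has a successor (e.g. a R a).
Symmetric: yes — every pair in R has its reverse in R.
Transitive: no — a R d and d R c, but not a R c.
Only transitive fails.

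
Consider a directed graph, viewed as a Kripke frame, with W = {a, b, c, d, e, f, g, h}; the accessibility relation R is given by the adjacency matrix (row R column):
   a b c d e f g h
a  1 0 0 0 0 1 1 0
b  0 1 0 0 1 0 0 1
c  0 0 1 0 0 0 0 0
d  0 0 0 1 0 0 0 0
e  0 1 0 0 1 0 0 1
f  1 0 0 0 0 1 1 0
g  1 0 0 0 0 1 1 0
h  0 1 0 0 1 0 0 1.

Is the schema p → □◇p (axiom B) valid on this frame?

Yes

The schema B characterises exactly the symmetric frames.
Symmetric: yes — every pair in R has its reverse in R.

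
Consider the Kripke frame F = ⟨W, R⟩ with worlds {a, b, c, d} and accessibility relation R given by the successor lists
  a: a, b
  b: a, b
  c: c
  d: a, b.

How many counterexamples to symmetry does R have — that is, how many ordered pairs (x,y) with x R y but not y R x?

Enumerating: (d,a), (d,b).

2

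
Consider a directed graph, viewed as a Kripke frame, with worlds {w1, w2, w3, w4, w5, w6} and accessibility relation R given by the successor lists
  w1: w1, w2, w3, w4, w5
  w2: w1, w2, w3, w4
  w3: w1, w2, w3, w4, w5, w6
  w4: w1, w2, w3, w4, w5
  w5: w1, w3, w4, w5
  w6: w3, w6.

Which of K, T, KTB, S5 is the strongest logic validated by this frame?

Reflexive (axiom T): yes — every world is R-related to itself.
Symmetric (axiom B): yes — every pair in R has its reverse in R.
Euclidean (axiom 5): no — w1 R w2 and w1 R w5, but not w2 R w5.
So F validates K, T, KTB; S5 would additionally require R to be Euclidean. The strongest is KTB.

KTB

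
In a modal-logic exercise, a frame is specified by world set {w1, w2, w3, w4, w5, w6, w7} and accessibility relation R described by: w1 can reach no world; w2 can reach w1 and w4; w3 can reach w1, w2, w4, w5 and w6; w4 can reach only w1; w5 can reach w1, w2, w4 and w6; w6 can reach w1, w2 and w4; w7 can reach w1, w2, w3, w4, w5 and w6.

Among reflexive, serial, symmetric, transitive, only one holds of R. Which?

Reflexive: no — w1 is not related to itself.
Serial: no — w1 has no R-successor.
Symmetric: no — w2 R w1 but not w1 R w2.
Transitive: yes — every two-step R-path is closed by a direct edge.
Only transitive holds.

transitive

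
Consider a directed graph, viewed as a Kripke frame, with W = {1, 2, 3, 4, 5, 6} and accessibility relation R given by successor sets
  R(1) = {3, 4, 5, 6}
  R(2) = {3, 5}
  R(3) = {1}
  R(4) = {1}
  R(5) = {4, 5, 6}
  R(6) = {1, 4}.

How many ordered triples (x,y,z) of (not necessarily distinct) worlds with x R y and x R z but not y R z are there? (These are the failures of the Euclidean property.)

24

Enumerating: (1,3,3), (1,3,4), (1,3,5), (1,3,6), (1,4,3), (1,4,4), (1,4,5), (1,4,6), (1,5,3), (1,6,3), (1,6,5), (1,6,6), … and 12 more.
Total: 24.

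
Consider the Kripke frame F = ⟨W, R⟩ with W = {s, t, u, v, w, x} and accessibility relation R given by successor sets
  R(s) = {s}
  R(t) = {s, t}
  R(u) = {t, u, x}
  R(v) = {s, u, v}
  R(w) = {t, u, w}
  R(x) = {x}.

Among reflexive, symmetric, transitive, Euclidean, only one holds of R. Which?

reflexive

Reflexive: yes — every world is R-related to itself.
Symmetric: no — t R s but not s R t.
Transitive: no — u R t and t R s, but not u R s.
Euclidean: no — u R t and u R x, but not t R x.
Only reflexive holds.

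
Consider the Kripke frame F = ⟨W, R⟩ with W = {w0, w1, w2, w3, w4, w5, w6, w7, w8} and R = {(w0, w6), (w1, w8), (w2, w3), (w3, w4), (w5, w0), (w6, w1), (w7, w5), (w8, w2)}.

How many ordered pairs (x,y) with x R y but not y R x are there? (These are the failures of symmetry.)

Enumerating: (w0,w6), (w1,w8), (w2,w3), (w3,w4), (w5,w0), (w6,w1), (w7,w5), (w8,w2).

8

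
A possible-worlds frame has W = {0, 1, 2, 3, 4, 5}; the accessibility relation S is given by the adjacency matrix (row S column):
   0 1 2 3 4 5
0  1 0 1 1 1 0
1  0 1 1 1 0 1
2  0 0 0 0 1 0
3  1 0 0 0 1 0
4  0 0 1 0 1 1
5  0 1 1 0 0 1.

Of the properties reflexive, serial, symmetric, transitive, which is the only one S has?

serial

Reflexive: no — 2 is not related to itself.
Serial: yes — every world has a successor (e.g. 0 S 0).
Symmetric: no — 0 S 2 but not 2 S 0.
Transitive: no — 0 S 4 and 4 S 5, but not 0 S 5.
Only serial holds.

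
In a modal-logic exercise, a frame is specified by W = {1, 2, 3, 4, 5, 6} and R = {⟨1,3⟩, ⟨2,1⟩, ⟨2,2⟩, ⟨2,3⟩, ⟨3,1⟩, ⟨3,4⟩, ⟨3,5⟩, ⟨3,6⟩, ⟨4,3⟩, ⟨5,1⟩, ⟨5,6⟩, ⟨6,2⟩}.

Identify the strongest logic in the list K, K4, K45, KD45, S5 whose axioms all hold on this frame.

Transitive (axiom 4): no — 1 R 3 and 3 R 4, but not 1 R 4.
Euclidean (axiom 5): no — 3 R 1 and 3 R 4, but not 1 R 4.
Serial (axiom D): yes — every world has a successor (e.g. 1 R 3).
Reflexive (axiom T): no — 1 is not related to itself.
So F validates K; K4 would additionally require R to be transitive. The strongest is K.

K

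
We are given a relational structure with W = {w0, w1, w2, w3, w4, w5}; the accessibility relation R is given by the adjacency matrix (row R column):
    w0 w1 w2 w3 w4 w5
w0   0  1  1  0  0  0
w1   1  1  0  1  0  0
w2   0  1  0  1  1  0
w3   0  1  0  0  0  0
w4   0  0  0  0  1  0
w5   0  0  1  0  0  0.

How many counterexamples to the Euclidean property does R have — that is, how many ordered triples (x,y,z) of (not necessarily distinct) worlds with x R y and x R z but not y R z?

Enumerating: (w0,w1,w2), (w0,w2,w2), (w1,w0,w0), (w1,w0,w3), (w1,w3,w0), (w1,w3,w3), (w2,w1,w4), (w2,w3,w3), (w2,w3,w4), (w2,w4,w1), (w2,w4,w3), (w5,w2,w2).

12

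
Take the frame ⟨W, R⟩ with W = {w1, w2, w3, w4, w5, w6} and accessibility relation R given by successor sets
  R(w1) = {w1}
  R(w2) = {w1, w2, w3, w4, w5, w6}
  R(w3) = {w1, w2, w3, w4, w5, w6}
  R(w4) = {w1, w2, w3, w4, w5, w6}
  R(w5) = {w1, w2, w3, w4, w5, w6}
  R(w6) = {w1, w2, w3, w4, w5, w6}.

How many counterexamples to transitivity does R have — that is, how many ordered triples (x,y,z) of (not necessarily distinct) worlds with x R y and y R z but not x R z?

R is transitive; there are no such tuples.

0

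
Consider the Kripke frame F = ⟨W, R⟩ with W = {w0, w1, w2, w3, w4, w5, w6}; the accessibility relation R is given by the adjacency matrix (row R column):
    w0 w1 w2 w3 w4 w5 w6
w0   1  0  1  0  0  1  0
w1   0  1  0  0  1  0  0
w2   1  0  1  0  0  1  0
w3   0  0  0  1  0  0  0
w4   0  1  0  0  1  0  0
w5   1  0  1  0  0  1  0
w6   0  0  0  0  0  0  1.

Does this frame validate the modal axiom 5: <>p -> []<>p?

Yes

The schema 5 characterises exactly the Euclidean frames.
Euclidean: yes — any two successors of a common world are R-related.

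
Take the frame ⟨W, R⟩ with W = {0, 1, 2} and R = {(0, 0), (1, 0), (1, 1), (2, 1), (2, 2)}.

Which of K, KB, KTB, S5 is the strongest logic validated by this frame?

Symmetric (axiom B): no — 1 R 0 but not 0 R 1.
Reflexive (axiom T): yes — every world is R-related to itself.
Euclidean (axiom 5): no — 1 R 0 and 1 R 1, but not 0 R 1.
So F validates K; KB would additionally require R to be symmetric. The strongest is K.

K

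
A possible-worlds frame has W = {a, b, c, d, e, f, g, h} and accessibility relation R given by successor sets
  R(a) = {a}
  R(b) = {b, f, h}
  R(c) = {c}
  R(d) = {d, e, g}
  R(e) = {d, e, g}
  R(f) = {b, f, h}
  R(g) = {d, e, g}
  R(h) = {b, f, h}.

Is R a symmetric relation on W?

Yes

Symmetric: yes — every pair in R has its reverse in R.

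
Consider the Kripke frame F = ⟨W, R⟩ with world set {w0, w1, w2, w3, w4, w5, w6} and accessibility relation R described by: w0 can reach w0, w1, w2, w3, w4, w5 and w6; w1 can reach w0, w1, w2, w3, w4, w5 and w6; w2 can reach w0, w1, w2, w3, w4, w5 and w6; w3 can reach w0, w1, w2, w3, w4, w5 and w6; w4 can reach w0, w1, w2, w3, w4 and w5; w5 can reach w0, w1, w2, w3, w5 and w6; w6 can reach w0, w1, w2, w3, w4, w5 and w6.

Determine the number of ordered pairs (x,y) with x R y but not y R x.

Enumerating: (w4,w5), (w6,w4).

2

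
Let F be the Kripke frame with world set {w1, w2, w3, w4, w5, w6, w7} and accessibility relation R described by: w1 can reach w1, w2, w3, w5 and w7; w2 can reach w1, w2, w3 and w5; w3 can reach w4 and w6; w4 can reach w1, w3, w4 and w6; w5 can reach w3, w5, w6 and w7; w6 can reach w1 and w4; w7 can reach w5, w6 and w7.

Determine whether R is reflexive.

Reflexive: no — w3 is not related to itself.

No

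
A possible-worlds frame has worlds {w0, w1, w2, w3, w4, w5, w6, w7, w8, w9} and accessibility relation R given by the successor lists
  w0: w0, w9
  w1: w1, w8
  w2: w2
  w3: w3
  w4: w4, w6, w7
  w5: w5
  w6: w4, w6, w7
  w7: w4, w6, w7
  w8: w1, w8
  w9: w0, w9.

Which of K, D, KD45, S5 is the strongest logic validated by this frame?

Serial (axiom D): yes — every world has a successor (e.g. w0 R w0).
Euclidean (axiom 5): yes — any two successors of a common world are R-related.
Transitive (axiom 4): yes — every two-step R-path is closed by a direct edge.
Reflexive (axiom T): yes — every world is R-related to itself.
So F validates K, D, KD45, S5. The strongest is S5.

S5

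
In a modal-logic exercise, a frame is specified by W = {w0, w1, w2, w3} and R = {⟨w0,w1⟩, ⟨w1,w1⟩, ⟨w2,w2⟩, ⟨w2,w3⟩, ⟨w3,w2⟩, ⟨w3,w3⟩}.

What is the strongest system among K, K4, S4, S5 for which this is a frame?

Transitive (axiom 4): yes — every two-step R-path is closed by a direct edge.
Reflexive (axiom T): no — w0 is not related to itself.
Euclidean (axiom 5): yes — any two successors of a common world are R-related.
So F validates K, K4; S4 would additionally require R to be reflexive. The strongest is K4.

K4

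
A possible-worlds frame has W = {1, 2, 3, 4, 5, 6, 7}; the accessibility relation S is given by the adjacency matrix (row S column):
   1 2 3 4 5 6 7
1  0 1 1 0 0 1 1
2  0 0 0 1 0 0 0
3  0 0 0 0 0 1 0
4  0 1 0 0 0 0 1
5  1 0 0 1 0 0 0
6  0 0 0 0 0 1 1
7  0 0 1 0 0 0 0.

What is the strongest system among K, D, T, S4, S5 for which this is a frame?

Serial (axiom D): yes — every world has a successor (e.g. 1 S 2).
Reflexive (axiom T): no — 1 is not related to itself.
Transitive (axiom 4): no — 1 S 2 and 2 S 4, but not 1 S 4.
Euclidean (axiom 5): no — 1 S 2 and 1 S 3, but not 2 S 3.
So F validates K, D; T would additionally require S to be reflexive. The strongest is D.

D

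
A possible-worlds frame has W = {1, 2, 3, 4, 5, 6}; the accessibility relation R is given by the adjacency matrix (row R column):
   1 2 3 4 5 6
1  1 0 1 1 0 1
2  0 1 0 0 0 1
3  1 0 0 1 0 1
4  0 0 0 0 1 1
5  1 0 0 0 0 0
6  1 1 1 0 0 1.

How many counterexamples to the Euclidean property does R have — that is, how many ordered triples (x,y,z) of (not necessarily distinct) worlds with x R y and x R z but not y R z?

Enumerating: (1,3,3), (1,4,1), (1,4,3), (1,4,4), (1,6,4), (3,4,1), (3,4,4), (3,6,4), (4,5,5), (4,5,6), (4,6,5), (6,1,2), (6,2,1), (6,2,3), (6,3,2), (6,3,3).

16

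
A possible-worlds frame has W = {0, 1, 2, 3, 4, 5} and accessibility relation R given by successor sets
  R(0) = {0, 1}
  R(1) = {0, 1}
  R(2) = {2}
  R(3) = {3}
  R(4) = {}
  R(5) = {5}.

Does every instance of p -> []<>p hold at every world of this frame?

Axiom B corresponds to the accessibility relation being symmetric.
Symmetric: yes — every pair in R has its reverse in R.

Yes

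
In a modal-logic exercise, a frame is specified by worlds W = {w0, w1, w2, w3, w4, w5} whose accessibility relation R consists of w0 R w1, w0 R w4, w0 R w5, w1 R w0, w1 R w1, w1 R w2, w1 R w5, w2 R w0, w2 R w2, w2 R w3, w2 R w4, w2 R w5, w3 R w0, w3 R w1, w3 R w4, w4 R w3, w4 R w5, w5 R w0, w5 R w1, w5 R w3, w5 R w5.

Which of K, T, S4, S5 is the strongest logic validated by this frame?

K

Reflexive (axiom T): no — w0 is not related to itself.
Transitive (axiom 4): no — w0 R w1 and w1 R w2, but not w0 R w2.
Euclidean (axiom 5): no — w0 R w1 and w0 R w4, but not w1 R w4.
So F validates K; T would additionally require R to be reflexive. The strongest is K.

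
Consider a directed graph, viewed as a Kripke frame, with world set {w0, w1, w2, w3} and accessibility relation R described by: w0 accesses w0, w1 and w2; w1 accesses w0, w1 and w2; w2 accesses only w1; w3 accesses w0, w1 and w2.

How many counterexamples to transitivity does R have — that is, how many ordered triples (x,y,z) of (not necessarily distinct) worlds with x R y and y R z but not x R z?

2

Enumerating: (w2,w1,w0), (w2,w1,w2).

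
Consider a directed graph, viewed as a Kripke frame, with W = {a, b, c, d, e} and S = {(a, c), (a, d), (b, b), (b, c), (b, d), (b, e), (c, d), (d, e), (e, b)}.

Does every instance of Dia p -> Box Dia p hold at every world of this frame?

The schema 5 characterises exactly the Euclidean frames.
Euclidean: no — a S d and a S c, but not d S c.

No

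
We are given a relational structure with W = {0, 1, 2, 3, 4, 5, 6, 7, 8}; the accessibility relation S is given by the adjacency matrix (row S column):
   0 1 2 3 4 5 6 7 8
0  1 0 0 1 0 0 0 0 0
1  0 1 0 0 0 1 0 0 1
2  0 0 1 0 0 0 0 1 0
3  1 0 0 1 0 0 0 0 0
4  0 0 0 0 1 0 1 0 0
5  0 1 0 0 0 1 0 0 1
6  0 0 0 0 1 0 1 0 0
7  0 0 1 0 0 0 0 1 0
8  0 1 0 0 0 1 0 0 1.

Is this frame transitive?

Yes

Transitive: yes — every two-step S-path is closed by a direct edge.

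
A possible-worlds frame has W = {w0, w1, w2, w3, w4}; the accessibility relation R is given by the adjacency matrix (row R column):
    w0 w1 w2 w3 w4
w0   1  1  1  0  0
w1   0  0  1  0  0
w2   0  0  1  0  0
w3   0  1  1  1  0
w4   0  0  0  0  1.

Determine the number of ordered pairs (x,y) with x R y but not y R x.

5

Enumerating: (w0,w1), (w0,w2), (w1,w2), (w3,w1), (w3,w2).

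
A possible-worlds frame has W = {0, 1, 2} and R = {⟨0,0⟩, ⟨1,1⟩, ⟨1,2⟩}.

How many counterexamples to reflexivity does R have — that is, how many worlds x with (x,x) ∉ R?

Enumerating: 2.

1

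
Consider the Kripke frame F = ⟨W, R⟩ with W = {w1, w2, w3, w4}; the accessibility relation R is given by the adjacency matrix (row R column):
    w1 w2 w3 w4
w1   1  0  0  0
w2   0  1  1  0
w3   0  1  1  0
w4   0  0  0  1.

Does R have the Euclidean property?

Euclidean: yes — any two successors of a common world are R-related.

Yes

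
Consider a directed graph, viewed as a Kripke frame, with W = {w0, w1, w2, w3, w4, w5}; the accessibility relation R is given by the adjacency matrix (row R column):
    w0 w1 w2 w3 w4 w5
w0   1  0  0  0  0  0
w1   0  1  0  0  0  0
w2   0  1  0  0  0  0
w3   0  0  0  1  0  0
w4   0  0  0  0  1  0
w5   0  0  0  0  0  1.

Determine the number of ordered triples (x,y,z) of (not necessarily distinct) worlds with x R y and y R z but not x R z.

0

R is transitive; there are no such tuples.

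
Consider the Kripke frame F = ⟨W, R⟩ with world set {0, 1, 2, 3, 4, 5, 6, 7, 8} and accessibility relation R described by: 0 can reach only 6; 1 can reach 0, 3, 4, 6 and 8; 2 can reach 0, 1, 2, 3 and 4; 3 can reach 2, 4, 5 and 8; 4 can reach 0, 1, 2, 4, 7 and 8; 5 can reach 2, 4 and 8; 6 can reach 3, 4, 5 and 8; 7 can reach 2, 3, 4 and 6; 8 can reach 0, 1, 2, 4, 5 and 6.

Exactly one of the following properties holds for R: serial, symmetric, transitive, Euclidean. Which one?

Serial: yes — every world has a successor (e.g. 0 R 6).
Symmetric: no — 0 R 6 but not 6 R 0.
Transitive: no — 0 R 6 and 6 R 3, but not 0 R 3.
Euclidean: no — 1 R 0 and 1 R 3, but not 0 R 3.
Only serial holds.

serial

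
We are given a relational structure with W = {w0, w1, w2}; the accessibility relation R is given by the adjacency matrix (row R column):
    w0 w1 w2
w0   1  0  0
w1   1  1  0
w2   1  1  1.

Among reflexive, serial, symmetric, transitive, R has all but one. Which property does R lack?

symmetric

Reflexive: yes — every world is R-related to itself.
Serial: yes — every world has a successor (e.g. w0 R w0).
Symmetric: no — w1 R w0 but not w0 R w1.
Transitive: yes — every two-step R-path is closed by a direct edge.
Only symmetric fails.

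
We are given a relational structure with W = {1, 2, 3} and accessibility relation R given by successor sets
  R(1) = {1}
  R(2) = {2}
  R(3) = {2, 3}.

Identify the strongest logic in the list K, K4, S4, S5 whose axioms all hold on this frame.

S4

Transitive (axiom 4): yes — every two-step R-path is closed by a direct edge.
Reflexive (axiom T): yes — every world is R-related to itself.
Euclidean (axiom 5): no — 3 R 2 and 3 R 3, but not 2 R 3.
So F validates K, K4, S4; S5 would additionally require R to be Euclidean. The strongest is S4.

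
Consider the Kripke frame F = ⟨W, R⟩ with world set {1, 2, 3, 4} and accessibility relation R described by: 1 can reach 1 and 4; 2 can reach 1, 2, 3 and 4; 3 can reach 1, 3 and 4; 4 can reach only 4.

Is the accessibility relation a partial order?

Yes

Reflexive: yes — every world is R-related to itself.
Transitive: yes — every two-step R-path is closed by a direct edge.
Antisymmetric: yes — no distinct pair is related both ways.
So R is a partial order.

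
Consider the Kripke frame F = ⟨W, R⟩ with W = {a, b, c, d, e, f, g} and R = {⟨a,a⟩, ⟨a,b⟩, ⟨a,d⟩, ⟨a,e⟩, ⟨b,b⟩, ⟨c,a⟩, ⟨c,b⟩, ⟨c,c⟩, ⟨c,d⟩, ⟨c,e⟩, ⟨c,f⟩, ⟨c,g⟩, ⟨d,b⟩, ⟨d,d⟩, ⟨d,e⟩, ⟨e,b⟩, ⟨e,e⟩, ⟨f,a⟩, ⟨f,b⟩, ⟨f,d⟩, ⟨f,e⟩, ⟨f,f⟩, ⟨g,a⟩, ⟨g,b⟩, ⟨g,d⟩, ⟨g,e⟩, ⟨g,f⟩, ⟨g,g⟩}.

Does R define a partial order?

Reflexive: yes — every world is R-related to itself.
Transitive: yes — every two-step R-path is closed by a direct edge.
Antisymmetric: yes — no distinct pair is related both ways.
So R is a partial order.

Yes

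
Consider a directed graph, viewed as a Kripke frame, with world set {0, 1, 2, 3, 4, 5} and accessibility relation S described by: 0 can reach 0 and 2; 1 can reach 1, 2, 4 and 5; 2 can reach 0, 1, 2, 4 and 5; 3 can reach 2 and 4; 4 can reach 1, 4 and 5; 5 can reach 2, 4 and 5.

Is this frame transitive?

Transitive: no — 0 S 2 and 2 S 1, but not 0 S 1.

No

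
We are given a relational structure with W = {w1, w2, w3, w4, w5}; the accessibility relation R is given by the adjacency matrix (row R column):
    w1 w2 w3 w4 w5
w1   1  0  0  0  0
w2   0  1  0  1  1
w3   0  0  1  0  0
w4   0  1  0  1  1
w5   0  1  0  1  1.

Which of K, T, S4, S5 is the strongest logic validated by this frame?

S5

Reflexive (axiom T): yes — every world is R-related to itself.
Transitive (axiom 4): yes — every two-step R-path is closed by a direct edge.
Euclidean (axiom 5): yes — any two successors of a common world are R-related.
So F validates K, T, S4, S5. The strongest is S5.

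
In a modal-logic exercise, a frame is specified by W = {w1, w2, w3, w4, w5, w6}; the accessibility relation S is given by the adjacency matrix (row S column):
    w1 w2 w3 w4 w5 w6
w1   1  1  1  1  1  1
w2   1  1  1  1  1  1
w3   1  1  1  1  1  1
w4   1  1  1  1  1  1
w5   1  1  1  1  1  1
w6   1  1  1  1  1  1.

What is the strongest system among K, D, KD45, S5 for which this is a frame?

S5

Serial (axiom D): yes — every world has a successor (e.g. w1 S w1).
Euclidean (axiom 5): yes — any two successors of a common world are S-related.
Transitive (axiom 4): yes — every two-step S-path is closed by a direct edge.
Reflexive (axiom T): yes — every world is S-related to itself.
So F validates K, D, KD45, S5. The strongest is S5.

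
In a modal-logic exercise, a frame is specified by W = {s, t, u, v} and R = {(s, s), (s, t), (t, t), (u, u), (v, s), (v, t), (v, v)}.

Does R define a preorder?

Reflexive: yes — every world is R-related to itself.
Transitive: yes — every two-step R-path is closed by a direct edge.
So R is a preorder.

Yes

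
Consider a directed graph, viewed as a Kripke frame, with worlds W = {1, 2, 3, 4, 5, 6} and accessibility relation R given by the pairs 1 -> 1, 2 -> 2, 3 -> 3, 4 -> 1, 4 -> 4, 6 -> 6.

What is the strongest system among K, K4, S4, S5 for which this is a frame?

Transitive (axiom 4): yes — every two-step R-path is closed by a direct edge.
Reflexive (axiom T): no — 5 is not related to itself.
Euclidean (axiom 5): no — 4 R 1 and 4 R 4, but not 1 R 4.
So F validates K, K4; S4 would additionally require R to be reflexive. The strongest is K4.

K4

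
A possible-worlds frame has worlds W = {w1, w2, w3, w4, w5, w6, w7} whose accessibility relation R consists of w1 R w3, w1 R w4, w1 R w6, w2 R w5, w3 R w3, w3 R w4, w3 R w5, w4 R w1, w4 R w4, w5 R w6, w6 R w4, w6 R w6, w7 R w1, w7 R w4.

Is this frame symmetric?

No

Symmetric: no — w1 R w3 but not w3 R w1.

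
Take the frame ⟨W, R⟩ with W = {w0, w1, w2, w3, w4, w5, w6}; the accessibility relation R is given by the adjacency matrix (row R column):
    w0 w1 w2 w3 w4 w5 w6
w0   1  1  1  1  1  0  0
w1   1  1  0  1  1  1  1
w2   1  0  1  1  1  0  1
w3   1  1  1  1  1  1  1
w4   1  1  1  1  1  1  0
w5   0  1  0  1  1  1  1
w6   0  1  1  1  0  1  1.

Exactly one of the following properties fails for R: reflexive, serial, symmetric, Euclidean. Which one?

Euclidean

Reflexive: yes — every world is R-related to itself.
Serial: yes — every world has a successor (e.g. w0 R w0).
Symmetric: yes — every pair in R has its reverse in R.
Euclidean: no — w0 R w1 and w0 R w2, but not w1 R w2.
Only Euclidean fails.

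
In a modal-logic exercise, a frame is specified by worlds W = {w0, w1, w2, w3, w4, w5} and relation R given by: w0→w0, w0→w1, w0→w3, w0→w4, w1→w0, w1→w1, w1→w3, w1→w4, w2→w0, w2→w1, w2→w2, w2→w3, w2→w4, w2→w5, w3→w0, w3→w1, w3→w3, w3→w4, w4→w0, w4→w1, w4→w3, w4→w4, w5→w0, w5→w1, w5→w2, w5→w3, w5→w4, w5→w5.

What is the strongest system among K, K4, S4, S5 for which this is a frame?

Transitive (axiom 4): yes — every two-step R-path is closed by a direct edge.
Reflexive (axiom T): yes — every world is R-related to itself.
Euclidean (axiom 5): no — w2 R w0 and w2 R w5, but not w0 R w5.
So F validates K, K4, S4; S5 would additionally require R to be Euclidean. The strongest is S4.

S4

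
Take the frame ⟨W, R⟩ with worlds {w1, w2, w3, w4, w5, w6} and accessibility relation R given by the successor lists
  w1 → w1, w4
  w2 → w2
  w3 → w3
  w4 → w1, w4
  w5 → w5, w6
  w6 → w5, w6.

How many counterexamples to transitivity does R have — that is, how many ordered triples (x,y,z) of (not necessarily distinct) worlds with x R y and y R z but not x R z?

0

R is transitive; there are no such tuples.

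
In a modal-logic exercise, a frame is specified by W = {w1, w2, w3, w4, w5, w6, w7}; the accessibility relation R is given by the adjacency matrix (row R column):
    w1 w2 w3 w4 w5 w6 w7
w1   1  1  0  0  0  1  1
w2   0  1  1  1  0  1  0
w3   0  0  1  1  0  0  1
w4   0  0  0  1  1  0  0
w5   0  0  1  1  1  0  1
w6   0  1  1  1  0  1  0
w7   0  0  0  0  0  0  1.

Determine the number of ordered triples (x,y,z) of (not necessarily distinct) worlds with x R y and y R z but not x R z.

Enumerating: (w1,w2,w3), (w1,w2,w4), (w1,w6,w3), (w1,w6,w4), (w2,w3,w7), (w2,w4,w5), (w3,w4,w5), (w4,w5,w3), (w4,w5,w7), (w6,w3,w7), (w6,w4,w5).

11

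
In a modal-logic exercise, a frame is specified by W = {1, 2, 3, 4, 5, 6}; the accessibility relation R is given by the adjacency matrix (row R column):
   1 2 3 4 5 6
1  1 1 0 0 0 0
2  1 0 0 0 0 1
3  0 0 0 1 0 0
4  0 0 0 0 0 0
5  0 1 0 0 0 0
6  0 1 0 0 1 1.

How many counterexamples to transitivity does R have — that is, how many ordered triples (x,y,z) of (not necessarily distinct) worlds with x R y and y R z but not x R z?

Enumerating: (1,2,6), (2,1,2), (2,6,2), (2,6,5), (5,2,1), (5,2,6), (6,2,1).

7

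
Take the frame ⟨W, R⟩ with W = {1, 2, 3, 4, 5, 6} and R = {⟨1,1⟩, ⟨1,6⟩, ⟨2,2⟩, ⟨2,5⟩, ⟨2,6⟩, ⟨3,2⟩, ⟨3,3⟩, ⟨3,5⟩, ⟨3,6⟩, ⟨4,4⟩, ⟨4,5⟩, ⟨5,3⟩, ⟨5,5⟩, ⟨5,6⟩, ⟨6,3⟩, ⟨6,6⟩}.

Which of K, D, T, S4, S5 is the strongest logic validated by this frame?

Serial (axiom D): yes — every world has a successor (e.g. 1 R 1).
Reflexive (axiom T): yes — every world is R-related to itself.
Transitive (axiom 4): no — 1 R 6 and 6 R 3, but not 1 R 3.
Euclidean (axiom 5): no — 2 R 6 and 2 R 5, but not 6 R 5.
So F validates K, D, T; S4 would additionally require R to be transitive. The strongest is T.

T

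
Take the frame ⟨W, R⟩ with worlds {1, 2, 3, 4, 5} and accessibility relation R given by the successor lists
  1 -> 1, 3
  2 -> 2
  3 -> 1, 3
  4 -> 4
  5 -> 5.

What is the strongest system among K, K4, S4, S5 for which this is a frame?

S5

Transitive (axiom 4): yes — every two-step R-path is closed by a direct edge.
Reflexive (axiom T): yes — every world is R-related to itself.
Euclidean (axiom 5): yes — any two successors of a common world are R-related.
So F validates K, K4, S4, S5. The strongest is S5.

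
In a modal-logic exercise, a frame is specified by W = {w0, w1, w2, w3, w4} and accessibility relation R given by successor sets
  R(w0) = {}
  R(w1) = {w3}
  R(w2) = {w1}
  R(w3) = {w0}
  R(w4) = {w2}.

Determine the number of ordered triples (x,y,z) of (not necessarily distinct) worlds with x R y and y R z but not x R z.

Enumerating: (w1,w3,w0), (w2,w1,w3), (w4,w2,w1).

3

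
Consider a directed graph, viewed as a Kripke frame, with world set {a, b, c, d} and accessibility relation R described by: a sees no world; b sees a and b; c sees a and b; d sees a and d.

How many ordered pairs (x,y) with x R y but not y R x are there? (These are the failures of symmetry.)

Enumerating: (b,a), (c,a), (c,b), (d,a).

4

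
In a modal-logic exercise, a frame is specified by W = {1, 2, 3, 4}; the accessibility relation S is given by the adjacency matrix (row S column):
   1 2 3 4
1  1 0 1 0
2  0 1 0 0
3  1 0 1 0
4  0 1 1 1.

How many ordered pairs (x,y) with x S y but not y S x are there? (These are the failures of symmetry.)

Enumerating: (4,2), (4,3).

2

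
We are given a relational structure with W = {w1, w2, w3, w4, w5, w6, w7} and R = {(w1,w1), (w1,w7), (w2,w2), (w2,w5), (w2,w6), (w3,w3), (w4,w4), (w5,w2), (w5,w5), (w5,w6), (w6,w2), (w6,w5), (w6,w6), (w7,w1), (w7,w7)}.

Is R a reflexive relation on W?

Yes

Reflexive: yes — every world is R-related to itself.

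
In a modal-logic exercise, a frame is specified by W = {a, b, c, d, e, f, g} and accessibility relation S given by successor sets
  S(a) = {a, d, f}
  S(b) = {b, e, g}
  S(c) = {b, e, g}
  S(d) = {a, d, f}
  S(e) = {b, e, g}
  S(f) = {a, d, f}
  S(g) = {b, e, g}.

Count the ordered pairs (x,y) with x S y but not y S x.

3

Enumerating: (c,b), (c,e), (c,g).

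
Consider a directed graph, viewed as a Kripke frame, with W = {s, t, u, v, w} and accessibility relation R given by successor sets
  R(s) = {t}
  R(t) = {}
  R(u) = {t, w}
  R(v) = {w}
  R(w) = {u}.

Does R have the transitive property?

Transitive: no — v R w and w R u, but not v R u.

No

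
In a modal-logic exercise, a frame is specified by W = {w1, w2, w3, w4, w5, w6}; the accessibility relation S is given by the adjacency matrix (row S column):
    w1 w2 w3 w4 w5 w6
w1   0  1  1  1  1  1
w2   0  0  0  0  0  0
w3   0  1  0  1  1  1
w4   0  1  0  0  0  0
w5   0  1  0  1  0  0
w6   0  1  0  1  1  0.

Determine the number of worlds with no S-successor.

1

Enumerating: w2.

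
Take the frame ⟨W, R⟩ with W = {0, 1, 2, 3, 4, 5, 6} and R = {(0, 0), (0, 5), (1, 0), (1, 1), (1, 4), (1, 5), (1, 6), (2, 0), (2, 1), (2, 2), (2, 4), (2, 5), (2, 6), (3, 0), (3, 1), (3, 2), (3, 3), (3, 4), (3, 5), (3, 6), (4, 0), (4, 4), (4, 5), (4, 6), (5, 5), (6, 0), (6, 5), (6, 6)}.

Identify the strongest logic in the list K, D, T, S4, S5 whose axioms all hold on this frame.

Serial (axiom D): yes — every world has a successor (e.g. 0 R 0).
Reflexive (axiom T): yes — every world is R-related to itself.
Transitive (axiom 4): yes — every two-step R-path is closed by a direct edge.
Euclidean (axiom 5): no — 1 R 0 and 1 R 4, but not 0 R 4.
So F validates K, D, T, S4; S5 would additionally require R to be Euclidean. The strongest is S4.

S4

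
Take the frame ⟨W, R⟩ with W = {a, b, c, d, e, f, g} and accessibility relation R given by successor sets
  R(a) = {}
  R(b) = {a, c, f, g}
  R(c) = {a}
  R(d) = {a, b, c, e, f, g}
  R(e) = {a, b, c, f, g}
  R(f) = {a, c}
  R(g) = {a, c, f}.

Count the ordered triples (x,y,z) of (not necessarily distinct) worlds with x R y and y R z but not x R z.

R is transitive; there are no such tuples.

0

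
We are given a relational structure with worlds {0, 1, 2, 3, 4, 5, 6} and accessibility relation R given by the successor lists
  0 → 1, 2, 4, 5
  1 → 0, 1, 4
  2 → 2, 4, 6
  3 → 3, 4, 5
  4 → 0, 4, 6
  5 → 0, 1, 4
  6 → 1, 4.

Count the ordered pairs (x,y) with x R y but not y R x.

9

Enumerating: (0,2), (1,4), (2,4), (2,6), (3,4), (3,5), (5,1), (5,4), (6,1).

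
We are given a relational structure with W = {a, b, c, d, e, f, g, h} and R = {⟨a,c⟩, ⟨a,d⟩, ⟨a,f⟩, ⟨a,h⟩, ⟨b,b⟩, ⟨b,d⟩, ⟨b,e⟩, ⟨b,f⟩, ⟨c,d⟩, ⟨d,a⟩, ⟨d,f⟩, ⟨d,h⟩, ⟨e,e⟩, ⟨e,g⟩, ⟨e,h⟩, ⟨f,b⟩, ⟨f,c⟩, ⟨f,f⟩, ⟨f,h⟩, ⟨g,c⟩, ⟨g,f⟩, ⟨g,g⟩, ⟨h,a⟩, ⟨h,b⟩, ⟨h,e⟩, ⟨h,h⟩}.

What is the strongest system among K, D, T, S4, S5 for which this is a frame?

D

Serial (axiom D): yes — every world has a successor (e.g. a R c).
Reflexive (axiom T): no — a is not related to itself.
Transitive (axiom 4): no — a R f and f R b, but not a R b.
Euclidean (axiom 5): no — a R c and a R f, but not c R f.
So F validates K, D; T would additionally require R to be reflexive. The strongest is D.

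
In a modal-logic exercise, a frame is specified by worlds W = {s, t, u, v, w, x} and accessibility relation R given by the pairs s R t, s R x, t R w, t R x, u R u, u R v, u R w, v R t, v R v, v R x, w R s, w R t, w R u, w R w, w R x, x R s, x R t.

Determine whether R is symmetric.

Symmetric: no — s R t but not t R s.

No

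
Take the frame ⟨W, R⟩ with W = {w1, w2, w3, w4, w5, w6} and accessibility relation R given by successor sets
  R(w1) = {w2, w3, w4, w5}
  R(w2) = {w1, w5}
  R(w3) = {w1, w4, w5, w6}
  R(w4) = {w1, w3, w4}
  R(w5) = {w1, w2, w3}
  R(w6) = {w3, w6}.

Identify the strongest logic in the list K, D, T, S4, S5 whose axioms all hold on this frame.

Serial (axiom D): yes — every world has a successor (e.g. w1 R w2).
Reflexive (axiom T): no — w1 is not related to itself.
Transitive (axiom 4): no — w1 R w3 and w3 R w6, but not w1 R w6.
Euclidean (axiom 5): no — w1 R w2 and w1 R w3, but not w2 R w3.
So F validates K, D; T would additionally require R to be reflexive. The strongest is D.

D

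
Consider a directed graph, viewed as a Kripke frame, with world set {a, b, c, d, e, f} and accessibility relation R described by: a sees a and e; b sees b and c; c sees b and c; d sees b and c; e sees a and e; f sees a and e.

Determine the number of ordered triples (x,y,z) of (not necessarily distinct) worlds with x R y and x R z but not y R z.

R is Euclidean; there are no such tuples.

0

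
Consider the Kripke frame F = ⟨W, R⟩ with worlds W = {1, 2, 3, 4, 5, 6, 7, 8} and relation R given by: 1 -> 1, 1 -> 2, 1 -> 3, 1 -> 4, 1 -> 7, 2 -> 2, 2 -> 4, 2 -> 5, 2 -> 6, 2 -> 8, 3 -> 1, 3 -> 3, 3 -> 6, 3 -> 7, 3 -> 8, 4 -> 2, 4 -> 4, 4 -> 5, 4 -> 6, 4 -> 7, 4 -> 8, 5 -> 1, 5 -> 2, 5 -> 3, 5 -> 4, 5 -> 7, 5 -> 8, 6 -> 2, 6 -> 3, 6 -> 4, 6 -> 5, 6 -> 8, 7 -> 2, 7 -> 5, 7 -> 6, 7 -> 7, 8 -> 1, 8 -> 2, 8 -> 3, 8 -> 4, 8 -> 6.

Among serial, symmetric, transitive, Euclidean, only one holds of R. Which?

Serial: yes — every world has a successor (e.g. 1 R 1).
Symmetric: no — 1 R 2 but not 2 R 1.
Transitive: no — 1 R 2 and 2 R 5, but not 1 R 5.
Euclidean: no — 1 R 2 and 1 R 3, but not 2 R 3.
Only serial holds.

serial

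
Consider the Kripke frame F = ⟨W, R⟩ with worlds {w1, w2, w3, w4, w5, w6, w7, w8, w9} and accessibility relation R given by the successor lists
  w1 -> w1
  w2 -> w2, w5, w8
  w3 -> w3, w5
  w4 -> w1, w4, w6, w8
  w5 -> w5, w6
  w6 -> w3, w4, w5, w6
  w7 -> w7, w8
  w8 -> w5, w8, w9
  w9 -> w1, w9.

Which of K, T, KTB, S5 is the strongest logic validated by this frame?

T

Reflexive (axiom T): yes — every world is R-related to itself.
Symmetric (axiom B): no — w2 R w5 but not w5 R w2.
Euclidean (axiom 5): no — w2 R w5 and w2 R w8, but not w5 R w8.
So F validates K, T; KTB would additionally require R to be symmetric. The strongest is T.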